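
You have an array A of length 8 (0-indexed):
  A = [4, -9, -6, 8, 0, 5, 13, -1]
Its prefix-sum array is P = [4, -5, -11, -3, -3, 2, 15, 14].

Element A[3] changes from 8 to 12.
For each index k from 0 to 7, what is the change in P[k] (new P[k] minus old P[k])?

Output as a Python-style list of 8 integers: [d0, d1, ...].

Answer: [0, 0, 0, 4, 4, 4, 4, 4]

Derivation:
Element change: A[3] 8 -> 12, delta = 4
For k < 3: P[k] unchanged, delta_P[k] = 0
For k >= 3: P[k] shifts by exactly 4
Delta array: [0, 0, 0, 4, 4, 4, 4, 4]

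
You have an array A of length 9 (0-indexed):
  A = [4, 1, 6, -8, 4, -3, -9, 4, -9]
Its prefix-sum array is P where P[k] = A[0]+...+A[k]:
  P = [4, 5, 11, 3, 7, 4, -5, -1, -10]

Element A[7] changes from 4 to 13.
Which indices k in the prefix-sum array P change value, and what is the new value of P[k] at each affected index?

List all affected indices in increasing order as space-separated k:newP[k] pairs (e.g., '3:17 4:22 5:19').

P[k] = A[0] + ... + A[k]
P[k] includes A[7] iff k >= 7
Affected indices: 7, 8, ..., 8; delta = 9
  P[7]: -1 + 9 = 8
  P[8]: -10 + 9 = -1

Answer: 7:8 8:-1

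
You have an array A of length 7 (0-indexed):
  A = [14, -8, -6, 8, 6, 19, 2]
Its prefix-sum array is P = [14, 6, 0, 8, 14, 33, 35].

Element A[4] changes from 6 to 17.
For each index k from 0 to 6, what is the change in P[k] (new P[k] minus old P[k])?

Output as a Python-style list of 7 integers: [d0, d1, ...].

Answer: [0, 0, 0, 0, 11, 11, 11]

Derivation:
Element change: A[4] 6 -> 17, delta = 11
For k < 4: P[k] unchanged, delta_P[k] = 0
For k >= 4: P[k] shifts by exactly 11
Delta array: [0, 0, 0, 0, 11, 11, 11]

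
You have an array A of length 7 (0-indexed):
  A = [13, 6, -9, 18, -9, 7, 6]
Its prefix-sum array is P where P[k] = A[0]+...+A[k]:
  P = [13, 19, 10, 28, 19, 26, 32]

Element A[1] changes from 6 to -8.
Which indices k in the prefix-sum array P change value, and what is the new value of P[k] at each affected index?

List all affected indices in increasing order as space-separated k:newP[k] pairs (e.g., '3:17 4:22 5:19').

P[k] = A[0] + ... + A[k]
P[k] includes A[1] iff k >= 1
Affected indices: 1, 2, ..., 6; delta = -14
  P[1]: 19 + -14 = 5
  P[2]: 10 + -14 = -4
  P[3]: 28 + -14 = 14
  P[4]: 19 + -14 = 5
  P[5]: 26 + -14 = 12
  P[6]: 32 + -14 = 18

Answer: 1:5 2:-4 3:14 4:5 5:12 6:18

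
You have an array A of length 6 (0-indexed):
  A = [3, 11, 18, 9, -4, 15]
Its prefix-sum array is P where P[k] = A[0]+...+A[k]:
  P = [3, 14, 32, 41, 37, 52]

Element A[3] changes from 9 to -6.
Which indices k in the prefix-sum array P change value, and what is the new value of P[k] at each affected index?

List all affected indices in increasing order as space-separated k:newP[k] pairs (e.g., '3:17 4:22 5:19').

Answer: 3:26 4:22 5:37

Derivation:
P[k] = A[0] + ... + A[k]
P[k] includes A[3] iff k >= 3
Affected indices: 3, 4, ..., 5; delta = -15
  P[3]: 41 + -15 = 26
  P[4]: 37 + -15 = 22
  P[5]: 52 + -15 = 37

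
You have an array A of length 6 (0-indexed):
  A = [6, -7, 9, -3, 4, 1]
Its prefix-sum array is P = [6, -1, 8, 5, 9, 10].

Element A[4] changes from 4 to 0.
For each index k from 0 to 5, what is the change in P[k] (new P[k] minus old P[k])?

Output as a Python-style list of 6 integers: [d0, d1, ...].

Answer: [0, 0, 0, 0, -4, -4]

Derivation:
Element change: A[4] 4 -> 0, delta = -4
For k < 4: P[k] unchanged, delta_P[k] = 0
For k >= 4: P[k] shifts by exactly -4
Delta array: [0, 0, 0, 0, -4, -4]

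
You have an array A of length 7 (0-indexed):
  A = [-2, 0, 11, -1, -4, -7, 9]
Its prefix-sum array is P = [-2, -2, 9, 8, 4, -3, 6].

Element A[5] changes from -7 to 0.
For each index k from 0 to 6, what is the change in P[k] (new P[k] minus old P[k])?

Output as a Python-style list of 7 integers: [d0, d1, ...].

Element change: A[5] -7 -> 0, delta = 7
For k < 5: P[k] unchanged, delta_P[k] = 0
For k >= 5: P[k] shifts by exactly 7
Delta array: [0, 0, 0, 0, 0, 7, 7]

Answer: [0, 0, 0, 0, 0, 7, 7]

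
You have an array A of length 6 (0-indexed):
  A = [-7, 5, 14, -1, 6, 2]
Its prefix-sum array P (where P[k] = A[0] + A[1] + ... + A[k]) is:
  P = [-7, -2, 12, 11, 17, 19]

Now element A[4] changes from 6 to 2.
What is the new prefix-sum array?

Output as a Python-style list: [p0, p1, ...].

Change: A[4] 6 -> 2, delta = -4
P[k] for k < 4: unchanged (A[4] not included)
P[k] for k >= 4: shift by delta = -4
  P[0] = -7 + 0 = -7
  P[1] = -2 + 0 = -2
  P[2] = 12 + 0 = 12
  P[3] = 11 + 0 = 11
  P[4] = 17 + -4 = 13
  P[5] = 19 + -4 = 15

Answer: [-7, -2, 12, 11, 13, 15]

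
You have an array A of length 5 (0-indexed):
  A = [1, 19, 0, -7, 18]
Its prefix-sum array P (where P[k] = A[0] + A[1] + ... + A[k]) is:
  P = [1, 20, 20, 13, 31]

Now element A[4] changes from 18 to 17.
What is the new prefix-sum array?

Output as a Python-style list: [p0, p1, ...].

Answer: [1, 20, 20, 13, 30]

Derivation:
Change: A[4] 18 -> 17, delta = -1
P[k] for k < 4: unchanged (A[4] not included)
P[k] for k >= 4: shift by delta = -1
  P[0] = 1 + 0 = 1
  P[1] = 20 + 0 = 20
  P[2] = 20 + 0 = 20
  P[3] = 13 + 0 = 13
  P[4] = 31 + -1 = 30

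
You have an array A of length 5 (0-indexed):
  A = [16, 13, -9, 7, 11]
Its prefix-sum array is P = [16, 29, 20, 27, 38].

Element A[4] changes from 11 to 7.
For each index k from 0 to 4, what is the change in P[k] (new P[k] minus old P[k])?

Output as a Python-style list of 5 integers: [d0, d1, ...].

Answer: [0, 0, 0, 0, -4]

Derivation:
Element change: A[4] 11 -> 7, delta = -4
For k < 4: P[k] unchanged, delta_P[k] = 0
For k >= 4: P[k] shifts by exactly -4
Delta array: [0, 0, 0, 0, -4]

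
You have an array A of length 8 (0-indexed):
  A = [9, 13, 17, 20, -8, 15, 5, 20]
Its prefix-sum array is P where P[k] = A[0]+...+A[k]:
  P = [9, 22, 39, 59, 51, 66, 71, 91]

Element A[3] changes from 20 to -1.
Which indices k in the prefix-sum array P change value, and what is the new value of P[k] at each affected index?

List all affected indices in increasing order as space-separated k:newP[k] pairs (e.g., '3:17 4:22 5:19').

P[k] = A[0] + ... + A[k]
P[k] includes A[3] iff k >= 3
Affected indices: 3, 4, ..., 7; delta = -21
  P[3]: 59 + -21 = 38
  P[4]: 51 + -21 = 30
  P[5]: 66 + -21 = 45
  P[6]: 71 + -21 = 50
  P[7]: 91 + -21 = 70

Answer: 3:38 4:30 5:45 6:50 7:70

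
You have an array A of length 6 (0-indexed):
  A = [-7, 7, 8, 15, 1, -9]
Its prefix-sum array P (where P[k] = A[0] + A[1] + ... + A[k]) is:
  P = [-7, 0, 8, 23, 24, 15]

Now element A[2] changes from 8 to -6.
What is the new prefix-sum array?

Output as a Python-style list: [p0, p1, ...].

Change: A[2] 8 -> -6, delta = -14
P[k] for k < 2: unchanged (A[2] not included)
P[k] for k >= 2: shift by delta = -14
  P[0] = -7 + 0 = -7
  P[1] = 0 + 0 = 0
  P[2] = 8 + -14 = -6
  P[3] = 23 + -14 = 9
  P[4] = 24 + -14 = 10
  P[5] = 15 + -14 = 1

Answer: [-7, 0, -6, 9, 10, 1]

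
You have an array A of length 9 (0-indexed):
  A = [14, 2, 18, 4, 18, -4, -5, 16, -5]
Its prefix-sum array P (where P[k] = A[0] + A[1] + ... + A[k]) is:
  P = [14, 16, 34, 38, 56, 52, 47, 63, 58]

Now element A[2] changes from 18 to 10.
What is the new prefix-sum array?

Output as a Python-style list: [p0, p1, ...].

Change: A[2] 18 -> 10, delta = -8
P[k] for k < 2: unchanged (A[2] not included)
P[k] for k >= 2: shift by delta = -8
  P[0] = 14 + 0 = 14
  P[1] = 16 + 0 = 16
  P[2] = 34 + -8 = 26
  P[3] = 38 + -8 = 30
  P[4] = 56 + -8 = 48
  P[5] = 52 + -8 = 44
  P[6] = 47 + -8 = 39
  P[7] = 63 + -8 = 55
  P[8] = 58 + -8 = 50

Answer: [14, 16, 26, 30, 48, 44, 39, 55, 50]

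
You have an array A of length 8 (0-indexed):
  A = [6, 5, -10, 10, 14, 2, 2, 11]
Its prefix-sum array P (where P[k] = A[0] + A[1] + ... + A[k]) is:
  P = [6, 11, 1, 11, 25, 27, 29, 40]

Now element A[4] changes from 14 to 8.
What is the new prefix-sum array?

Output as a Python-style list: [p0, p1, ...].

Change: A[4] 14 -> 8, delta = -6
P[k] for k < 4: unchanged (A[4] not included)
P[k] for k >= 4: shift by delta = -6
  P[0] = 6 + 0 = 6
  P[1] = 11 + 0 = 11
  P[2] = 1 + 0 = 1
  P[3] = 11 + 0 = 11
  P[4] = 25 + -6 = 19
  P[5] = 27 + -6 = 21
  P[6] = 29 + -6 = 23
  P[7] = 40 + -6 = 34

Answer: [6, 11, 1, 11, 19, 21, 23, 34]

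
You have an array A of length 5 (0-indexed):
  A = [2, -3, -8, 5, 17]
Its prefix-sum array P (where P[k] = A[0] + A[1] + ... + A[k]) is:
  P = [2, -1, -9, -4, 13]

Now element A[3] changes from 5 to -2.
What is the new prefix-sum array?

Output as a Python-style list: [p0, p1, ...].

Change: A[3] 5 -> -2, delta = -7
P[k] for k < 3: unchanged (A[3] not included)
P[k] for k >= 3: shift by delta = -7
  P[0] = 2 + 0 = 2
  P[1] = -1 + 0 = -1
  P[2] = -9 + 0 = -9
  P[3] = -4 + -7 = -11
  P[4] = 13 + -7 = 6

Answer: [2, -1, -9, -11, 6]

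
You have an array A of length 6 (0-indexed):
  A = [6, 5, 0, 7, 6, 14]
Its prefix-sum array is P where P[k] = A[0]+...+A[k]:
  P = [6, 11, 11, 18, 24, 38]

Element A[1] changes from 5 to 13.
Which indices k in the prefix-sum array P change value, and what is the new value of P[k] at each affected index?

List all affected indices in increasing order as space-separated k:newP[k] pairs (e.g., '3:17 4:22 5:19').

Answer: 1:19 2:19 3:26 4:32 5:46

Derivation:
P[k] = A[0] + ... + A[k]
P[k] includes A[1] iff k >= 1
Affected indices: 1, 2, ..., 5; delta = 8
  P[1]: 11 + 8 = 19
  P[2]: 11 + 8 = 19
  P[3]: 18 + 8 = 26
  P[4]: 24 + 8 = 32
  P[5]: 38 + 8 = 46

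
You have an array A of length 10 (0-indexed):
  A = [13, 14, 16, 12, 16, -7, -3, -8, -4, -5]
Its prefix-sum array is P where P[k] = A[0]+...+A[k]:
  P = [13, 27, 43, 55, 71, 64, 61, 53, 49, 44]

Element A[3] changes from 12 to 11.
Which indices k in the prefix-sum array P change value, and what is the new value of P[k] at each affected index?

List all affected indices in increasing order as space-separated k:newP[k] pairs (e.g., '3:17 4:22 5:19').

P[k] = A[0] + ... + A[k]
P[k] includes A[3] iff k >= 3
Affected indices: 3, 4, ..., 9; delta = -1
  P[3]: 55 + -1 = 54
  P[4]: 71 + -1 = 70
  P[5]: 64 + -1 = 63
  P[6]: 61 + -1 = 60
  P[7]: 53 + -1 = 52
  P[8]: 49 + -1 = 48
  P[9]: 44 + -1 = 43

Answer: 3:54 4:70 5:63 6:60 7:52 8:48 9:43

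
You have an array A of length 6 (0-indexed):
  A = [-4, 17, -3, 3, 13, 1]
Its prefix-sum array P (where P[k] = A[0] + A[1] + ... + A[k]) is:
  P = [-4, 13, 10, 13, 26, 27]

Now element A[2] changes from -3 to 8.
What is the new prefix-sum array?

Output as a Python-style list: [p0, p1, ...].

Answer: [-4, 13, 21, 24, 37, 38]

Derivation:
Change: A[2] -3 -> 8, delta = 11
P[k] for k < 2: unchanged (A[2] not included)
P[k] for k >= 2: shift by delta = 11
  P[0] = -4 + 0 = -4
  P[1] = 13 + 0 = 13
  P[2] = 10 + 11 = 21
  P[3] = 13 + 11 = 24
  P[4] = 26 + 11 = 37
  P[5] = 27 + 11 = 38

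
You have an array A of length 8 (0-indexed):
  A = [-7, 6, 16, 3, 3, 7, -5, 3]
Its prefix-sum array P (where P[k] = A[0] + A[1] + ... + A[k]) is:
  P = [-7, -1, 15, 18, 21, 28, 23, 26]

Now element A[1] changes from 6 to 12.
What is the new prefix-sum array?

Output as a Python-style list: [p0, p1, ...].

Change: A[1] 6 -> 12, delta = 6
P[k] for k < 1: unchanged (A[1] not included)
P[k] for k >= 1: shift by delta = 6
  P[0] = -7 + 0 = -7
  P[1] = -1 + 6 = 5
  P[2] = 15 + 6 = 21
  P[3] = 18 + 6 = 24
  P[4] = 21 + 6 = 27
  P[5] = 28 + 6 = 34
  P[6] = 23 + 6 = 29
  P[7] = 26 + 6 = 32

Answer: [-7, 5, 21, 24, 27, 34, 29, 32]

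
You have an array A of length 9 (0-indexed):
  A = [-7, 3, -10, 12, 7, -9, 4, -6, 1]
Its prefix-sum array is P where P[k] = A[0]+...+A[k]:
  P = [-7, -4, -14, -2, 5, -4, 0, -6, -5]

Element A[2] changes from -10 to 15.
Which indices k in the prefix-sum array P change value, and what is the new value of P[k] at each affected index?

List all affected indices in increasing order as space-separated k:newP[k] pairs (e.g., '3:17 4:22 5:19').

P[k] = A[0] + ... + A[k]
P[k] includes A[2] iff k >= 2
Affected indices: 2, 3, ..., 8; delta = 25
  P[2]: -14 + 25 = 11
  P[3]: -2 + 25 = 23
  P[4]: 5 + 25 = 30
  P[5]: -4 + 25 = 21
  P[6]: 0 + 25 = 25
  P[7]: -6 + 25 = 19
  P[8]: -5 + 25 = 20

Answer: 2:11 3:23 4:30 5:21 6:25 7:19 8:20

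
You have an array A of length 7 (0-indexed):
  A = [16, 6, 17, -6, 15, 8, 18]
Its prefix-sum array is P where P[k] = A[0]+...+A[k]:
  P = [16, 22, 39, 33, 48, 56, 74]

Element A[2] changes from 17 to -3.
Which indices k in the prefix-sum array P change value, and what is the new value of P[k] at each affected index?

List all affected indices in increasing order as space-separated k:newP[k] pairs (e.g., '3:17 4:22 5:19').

Answer: 2:19 3:13 4:28 5:36 6:54

Derivation:
P[k] = A[0] + ... + A[k]
P[k] includes A[2] iff k >= 2
Affected indices: 2, 3, ..., 6; delta = -20
  P[2]: 39 + -20 = 19
  P[3]: 33 + -20 = 13
  P[4]: 48 + -20 = 28
  P[5]: 56 + -20 = 36
  P[6]: 74 + -20 = 54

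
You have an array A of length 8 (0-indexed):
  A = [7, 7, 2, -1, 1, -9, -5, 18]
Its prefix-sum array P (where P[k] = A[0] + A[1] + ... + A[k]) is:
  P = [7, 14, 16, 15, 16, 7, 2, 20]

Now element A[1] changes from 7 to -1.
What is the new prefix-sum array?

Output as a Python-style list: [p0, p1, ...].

Answer: [7, 6, 8, 7, 8, -1, -6, 12]

Derivation:
Change: A[1] 7 -> -1, delta = -8
P[k] for k < 1: unchanged (A[1] not included)
P[k] for k >= 1: shift by delta = -8
  P[0] = 7 + 0 = 7
  P[1] = 14 + -8 = 6
  P[2] = 16 + -8 = 8
  P[3] = 15 + -8 = 7
  P[4] = 16 + -8 = 8
  P[5] = 7 + -8 = -1
  P[6] = 2 + -8 = -6
  P[7] = 20 + -8 = 12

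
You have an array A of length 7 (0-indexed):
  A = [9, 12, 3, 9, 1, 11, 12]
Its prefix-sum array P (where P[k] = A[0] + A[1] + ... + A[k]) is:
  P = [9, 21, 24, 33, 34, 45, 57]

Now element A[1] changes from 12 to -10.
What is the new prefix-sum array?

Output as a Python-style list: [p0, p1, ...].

Answer: [9, -1, 2, 11, 12, 23, 35]

Derivation:
Change: A[1] 12 -> -10, delta = -22
P[k] for k < 1: unchanged (A[1] not included)
P[k] for k >= 1: shift by delta = -22
  P[0] = 9 + 0 = 9
  P[1] = 21 + -22 = -1
  P[2] = 24 + -22 = 2
  P[3] = 33 + -22 = 11
  P[4] = 34 + -22 = 12
  P[5] = 45 + -22 = 23
  P[6] = 57 + -22 = 35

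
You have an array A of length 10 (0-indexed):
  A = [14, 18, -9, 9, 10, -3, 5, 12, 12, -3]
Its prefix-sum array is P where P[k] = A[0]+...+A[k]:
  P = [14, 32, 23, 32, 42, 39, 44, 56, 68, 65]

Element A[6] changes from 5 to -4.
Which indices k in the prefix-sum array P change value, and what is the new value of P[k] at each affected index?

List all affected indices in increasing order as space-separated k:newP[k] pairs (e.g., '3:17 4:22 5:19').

P[k] = A[0] + ... + A[k]
P[k] includes A[6] iff k >= 6
Affected indices: 6, 7, ..., 9; delta = -9
  P[6]: 44 + -9 = 35
  P[7]: 56 + -9 = 47
  P[8]: 68 + -9 = 59
  P[9]: 65 + -9 = 56

Answer: 6:35 7:47 8:59 9:56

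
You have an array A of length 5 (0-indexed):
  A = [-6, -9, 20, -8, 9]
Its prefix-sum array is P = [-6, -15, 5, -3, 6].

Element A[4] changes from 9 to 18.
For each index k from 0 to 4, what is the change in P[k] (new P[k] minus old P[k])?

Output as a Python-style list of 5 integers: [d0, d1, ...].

Answer: [0, 0, 0, 0, 9]

Derivation:
Element change: A[4] 9 -> 18, delta = 9
For k < 4: P[k] unchanged, delta_P[k] = 0
For k >= 4: P[k] shifts by exactly 9
Delta array: [0, 0, 0, 0, 9]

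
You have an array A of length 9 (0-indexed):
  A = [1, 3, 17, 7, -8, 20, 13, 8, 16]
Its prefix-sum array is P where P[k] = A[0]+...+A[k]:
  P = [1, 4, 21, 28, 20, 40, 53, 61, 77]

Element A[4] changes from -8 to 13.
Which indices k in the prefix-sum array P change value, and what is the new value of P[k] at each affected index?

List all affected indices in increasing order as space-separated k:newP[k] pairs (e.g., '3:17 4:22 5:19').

P[k] = A[0] + ... + A[k]
P[k] includes A[4] iff k >= 4
Affected indices: 4, 5, ..., 8; delta = 21
  P[4]: 20 + 21 = 41
  P[5]: 40 + 21 = 61
  P[6]: 53 + 21 = 74
  P[7]: 61 + 21 = 82
  P[8]: 77 + 21 = 98

Answer: 4:41 5:61 6:74 7:82 8:98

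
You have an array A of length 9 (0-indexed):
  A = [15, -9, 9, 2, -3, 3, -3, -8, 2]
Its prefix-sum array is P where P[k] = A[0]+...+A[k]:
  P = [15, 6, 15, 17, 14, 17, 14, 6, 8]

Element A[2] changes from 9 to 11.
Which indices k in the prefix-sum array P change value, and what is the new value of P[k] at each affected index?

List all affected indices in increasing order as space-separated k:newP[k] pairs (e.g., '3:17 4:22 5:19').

Answer: 2:17 3:19 4:16 5:19 6:16 7:8 8:10

Derivation:
P[k] = A[0] + ... + A[k]
P[k] includes A[2] iff k >= 2
Affected indices: 2, 3, ..., 8; delta = 2
  P[2]: 15 + 2 = 17
  P[3]: 17 + 2 = 19
  P[4]: 14 + 2 = 16
  P[5]: 17 + 2 = 19
  P[6]: 14 + 2 = 16
  P[7]: 6 + 2 = 8
  P[8]: 8 + 2 = 10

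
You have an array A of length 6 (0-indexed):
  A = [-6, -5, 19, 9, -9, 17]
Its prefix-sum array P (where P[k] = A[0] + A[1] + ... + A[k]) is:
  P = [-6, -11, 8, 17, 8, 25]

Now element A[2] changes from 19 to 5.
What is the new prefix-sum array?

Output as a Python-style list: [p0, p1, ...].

Change: A[2] 19 -> 5, delta = -14
P[k] for k < 2: unchanged (A[2] not included)
P[k] for k >= 2: shift by delta = -14
  P[0] = -6 + 0 = -6
  P[1] = -11 + 0 = -11
  P[2] = 8 + -14 = -6
  P[3] = 17 + -14 = 3
  P[4] = 8 + -14 = -6
  P[5] = 25 + -14 = 11

Answer: [-6, -11, -6, 3, -6, 11]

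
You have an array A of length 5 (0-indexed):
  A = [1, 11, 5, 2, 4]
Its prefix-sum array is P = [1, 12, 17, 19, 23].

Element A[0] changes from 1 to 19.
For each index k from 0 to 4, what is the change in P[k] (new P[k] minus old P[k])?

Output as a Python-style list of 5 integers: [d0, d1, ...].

Answer: [18, 18, 18, 18, 18]

Derivation:
Element change: A[0] 1 -> 19, delta = 18
For k < 0: P[k] unchanged, delta_P[k] = 0
For k >= 0: P[k] shifts by exactly 18
Delta array: [18, 18, 18, 18, 18]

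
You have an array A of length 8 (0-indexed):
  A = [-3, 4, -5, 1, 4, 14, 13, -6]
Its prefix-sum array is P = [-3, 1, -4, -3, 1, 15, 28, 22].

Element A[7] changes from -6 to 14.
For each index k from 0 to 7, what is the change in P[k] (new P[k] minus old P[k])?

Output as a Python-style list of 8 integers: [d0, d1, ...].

Element change: A[7] -6 -> 14, delta = 20
For k < 7: P[k] unchanged, delta_P[k] = 0
For k >= 7: P[k] shifts by exactly 20
Delta array: [0, 0, 0, 0, 0, 0, 0, 20]

Answer: [0, 0, 0, 0, 0, 0, 0, 20]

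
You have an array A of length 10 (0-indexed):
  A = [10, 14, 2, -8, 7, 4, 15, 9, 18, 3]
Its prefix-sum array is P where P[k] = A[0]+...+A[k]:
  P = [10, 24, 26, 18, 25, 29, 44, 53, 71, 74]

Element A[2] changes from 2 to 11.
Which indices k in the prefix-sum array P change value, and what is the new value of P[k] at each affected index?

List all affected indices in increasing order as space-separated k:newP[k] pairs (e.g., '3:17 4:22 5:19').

P[k] = A[0] + ... + A[k]
P[k] includes A[2] iff k >= 2
Affected indices: 2, 3, ..., 9; delta = 9
  P[2]: 26 + 9 = 35
  P[3]: 18 + 9 = 27
  P[4]: 25 + 9 = 34
  P[5]: 29 + 9 = 38
  P[6]: 44 + 9 = 53
  P[7]: 53 + 9 = 62
  P[8]: 71 + 9 = 80
  P[9]: 74 + 9 = 83

Answer: 2:35 3:27 4:34 5:38 6:53 7:62 8:80 9:83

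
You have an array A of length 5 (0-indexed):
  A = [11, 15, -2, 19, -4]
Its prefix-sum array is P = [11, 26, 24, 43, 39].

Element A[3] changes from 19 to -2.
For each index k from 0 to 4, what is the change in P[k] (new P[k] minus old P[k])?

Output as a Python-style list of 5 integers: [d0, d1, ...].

Answer: [0, 0, 0, -21, -21]

Derivation:
Element change: A[3] 19 -> -2, delta = -21
For k < 3: P[k] unchanged, delta_P[k] = 0
For k >= 3: P[k] shifts by exactly -21
Delta array: [0, 0, 0, -21, -21]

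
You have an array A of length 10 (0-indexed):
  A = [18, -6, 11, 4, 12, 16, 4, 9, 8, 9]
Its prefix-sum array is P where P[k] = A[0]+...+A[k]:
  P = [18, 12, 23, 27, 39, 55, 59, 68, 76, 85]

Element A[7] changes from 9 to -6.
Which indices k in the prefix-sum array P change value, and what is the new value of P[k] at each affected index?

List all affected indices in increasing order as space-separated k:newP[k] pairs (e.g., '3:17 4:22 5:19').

P[k] = A[0] + ... + A[k]
P[k] includes A[7] iff k >= 7
Affected indices: 7, 8, ..., 9; delta = -15
  P[7]: 68 + -15 = 53
  P[8]: 76 + -15 = 61
  P[9]: 85 + -15 = 70

Answer: 7:53 8:61 9:70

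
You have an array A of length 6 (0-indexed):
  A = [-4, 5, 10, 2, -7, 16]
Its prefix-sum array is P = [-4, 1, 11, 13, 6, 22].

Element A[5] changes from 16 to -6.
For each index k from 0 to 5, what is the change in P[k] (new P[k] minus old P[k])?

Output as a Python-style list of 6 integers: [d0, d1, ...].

Element change: A[5] 16 -> -6, delta = -22
For k < 5: P[k] unchanged, delta_P[k] = 0
For k >= 5: P[k] shifts by exactly -22
Delta array: [0, 0, 0, 0, 0, -22]

Answer: [0, 0, 0, 0, 0, -22]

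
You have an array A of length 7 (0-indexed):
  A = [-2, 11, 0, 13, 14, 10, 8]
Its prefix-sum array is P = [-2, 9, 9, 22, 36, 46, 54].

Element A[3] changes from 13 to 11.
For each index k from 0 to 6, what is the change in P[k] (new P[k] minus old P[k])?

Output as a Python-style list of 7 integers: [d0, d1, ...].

Answer: [0, 0, 0, -2, -2, -2, -2]

Derivation:
Element change: A[3] 13 -> 11, delta = -2
For k < 3: P[k] unchanged, delta_P[k] = 0
For k >= 3: P[k] shifts by exactly -2
Delta array: [0, 0, 0, -2, -2, -2, -2]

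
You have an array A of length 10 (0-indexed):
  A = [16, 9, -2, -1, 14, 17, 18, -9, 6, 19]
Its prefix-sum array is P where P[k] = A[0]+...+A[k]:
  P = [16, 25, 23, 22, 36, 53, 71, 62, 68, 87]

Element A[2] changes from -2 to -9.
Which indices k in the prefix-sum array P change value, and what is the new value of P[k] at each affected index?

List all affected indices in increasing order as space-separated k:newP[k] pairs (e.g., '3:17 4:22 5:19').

Answer: 2:16 3:15 4:29 5:46 6:64 7:55 8:61 9:80

Derivation:
P[k] = A[0] + ... + A[k]
P[k] includes A[2] iff k >= 2
Affected indices: 2, 3, ..., 9; delta = -7
  P[2]: 23 + -7 = 16
  P[3]: 22 + -7 = 15
  P[4]: 36 + -7 = 29
  P[5]: 53 + -7 = 46
  P[6]: 71 + -7 = 64
  P[7]: 62 + -7 = 55
  P[8]: 68 + -7 = 61
  P[9]: 87 + -7 = 80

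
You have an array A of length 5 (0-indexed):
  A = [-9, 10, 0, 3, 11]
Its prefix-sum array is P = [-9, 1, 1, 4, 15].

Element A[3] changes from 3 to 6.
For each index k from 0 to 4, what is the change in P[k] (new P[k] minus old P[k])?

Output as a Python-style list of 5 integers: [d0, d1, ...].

Answer: [0, 0, 0, 3, 3]

Derivation:
Element change: A[3] 3 -> 6, delta = 3
For k < 3: P[k] unchanged, delta_P[k] = 0
For k >= 3: P[k] shifts by exactly 3
Delta array: [0, 0, 0, 3, 3]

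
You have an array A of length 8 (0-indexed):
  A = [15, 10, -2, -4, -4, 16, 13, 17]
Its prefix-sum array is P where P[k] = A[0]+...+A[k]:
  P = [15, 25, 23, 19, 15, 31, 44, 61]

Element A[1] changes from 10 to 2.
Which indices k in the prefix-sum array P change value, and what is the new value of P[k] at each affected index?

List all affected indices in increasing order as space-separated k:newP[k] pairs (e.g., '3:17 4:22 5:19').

P[k] = A[0] + ... + A[k]
P[k] includes A[1] iff k >= 1
Affected indices: 1, 2, ..., 7; delta = -8
  P[1]: 25 + -8 = 17
  P[2]: 23 + -8 = 15
  P[3]: 19 + -8 = 11
  P[4]: 15 + -8 = 7
  P[5]: 31 + -8 = 23
  P[6]: 44 + -8 = 36
  P[7]: 61 + -8 = 53

Answer: 1:17 2:15 3:11 4:7 5:23 6:36 7:53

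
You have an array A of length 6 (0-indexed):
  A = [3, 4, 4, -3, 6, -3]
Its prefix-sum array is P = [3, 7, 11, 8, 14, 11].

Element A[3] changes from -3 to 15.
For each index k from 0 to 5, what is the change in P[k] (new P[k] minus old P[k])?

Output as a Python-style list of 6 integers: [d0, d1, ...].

Element change: A[3] -3 -> 15, delta = 18
For k < 3: P[k] unchanged, delta_P[k] = 0
For k >= 3: P[k] shifts by exactly 18
Delta array: [0, 0, 0, 18, 18, 18]

Answer: [0, 0, 0, 18, 18, 18]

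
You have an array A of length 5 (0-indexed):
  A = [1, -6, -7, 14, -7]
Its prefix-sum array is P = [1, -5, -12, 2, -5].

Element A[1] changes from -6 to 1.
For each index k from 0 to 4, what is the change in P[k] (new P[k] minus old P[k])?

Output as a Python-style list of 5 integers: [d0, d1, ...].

Element change: A[1] -6 -> 1, delta = 7
For k < 1: P[k] unchanged, delta_P[k] = 0
For k >= 1: P[k] shifts by exactly 7
Delta array: [0, 7, 7, 7, 7]

Answer: [0, 7, 7, 7, 7]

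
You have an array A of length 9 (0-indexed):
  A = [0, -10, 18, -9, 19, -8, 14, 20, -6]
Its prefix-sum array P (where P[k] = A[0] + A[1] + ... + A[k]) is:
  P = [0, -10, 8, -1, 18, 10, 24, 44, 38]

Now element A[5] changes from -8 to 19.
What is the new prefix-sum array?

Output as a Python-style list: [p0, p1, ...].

Answer: [0, -10, 8, -1, 18, 37, 51, 71, 65]

Derivation:
Change: A[5] -8 -> 19, delta = 27
P[k] for k < 5: unchanged (A[5] not included)
P[k] for k >= 5: shift by delta = 27
  P[0] = 0 + 0 = 0
  P[1] = -10 + 0 = -10
  P[2] = 8 + 0 = 8
  P[3] = -1 + 0 = -1
  P[4] = 18 + 0 = 18
  P[5] = 10 + 27 = 37
  P[6] = 24 + 27 = 51
  P[7] = 44 + 27 = 71
  P[8] = 38 + 27 = 65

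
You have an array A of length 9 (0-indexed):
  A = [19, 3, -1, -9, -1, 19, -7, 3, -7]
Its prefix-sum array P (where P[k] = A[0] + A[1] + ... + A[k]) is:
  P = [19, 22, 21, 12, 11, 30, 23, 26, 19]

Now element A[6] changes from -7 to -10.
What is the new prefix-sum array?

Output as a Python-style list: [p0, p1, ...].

Change: A[6] -7 -> -10, delta = -3
P[k] for k < 6: unchanged (A[6] not included)
P[k] for k >= 6: shift by delta = -3
  P[0] = 19 + 0 = 19
  P[1] = 22 + 0 = 22
  P[2] = 21 + 0 = 21
  P[3] = 12 + 0 = 12
  P[4] = 11 + 0 = 11
  P[5] = 30 + 0 = 30
  P[6] = 23 + -3 = 20
  P[7] = 26 + -3 = 23
  P[8] = 19 + -3 = 16

Answer: [19, 22, 21, 12, 11, 30, 20, 23, 16]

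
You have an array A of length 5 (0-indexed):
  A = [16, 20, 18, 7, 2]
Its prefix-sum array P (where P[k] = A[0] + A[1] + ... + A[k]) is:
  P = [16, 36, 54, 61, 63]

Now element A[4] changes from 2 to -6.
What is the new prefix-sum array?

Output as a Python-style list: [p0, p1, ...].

Answer: [16, 36, 54, 61, 55]

Derivation:
Change: A[4] 2 -> -6, delta = -8
P[k] for k < 4: unchanged (A[4] not included)
P[k] for k >= 4: shift by delta = -8
  P[0] = 16 + 0 = 16
  P[1] = 36 + 0 = 36
  P[2] = 54 + 0 = 54
  P[3] = 61 + 0 = 61
  P[4] = 63 + -8 = 55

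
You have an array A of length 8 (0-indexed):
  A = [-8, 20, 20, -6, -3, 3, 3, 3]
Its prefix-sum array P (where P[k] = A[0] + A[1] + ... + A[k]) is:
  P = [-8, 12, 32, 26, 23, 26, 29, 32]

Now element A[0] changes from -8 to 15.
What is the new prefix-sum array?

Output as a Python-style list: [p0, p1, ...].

Change: A[0] -8 -> 15, delta = 23
P[k] for k < 0: unchanged (A[0] not included)
P[k] for k >= 0: shift by delta = 23
  P[0] = -8 + 23 = 15
  P[1] = 12 + 23 = 35
  P[2] = 32 + 23 = 55
  P[3] = 26 + 23 = 49
  P[4] = 23 + 23 = 46
  P[5] = 26 + 23 = 49
  P[6] = 29 + 23 = 52
  P[7] = 32 + 23 = 55

Answer: [15, 35, 55, 49, 46, 49, 52, 55]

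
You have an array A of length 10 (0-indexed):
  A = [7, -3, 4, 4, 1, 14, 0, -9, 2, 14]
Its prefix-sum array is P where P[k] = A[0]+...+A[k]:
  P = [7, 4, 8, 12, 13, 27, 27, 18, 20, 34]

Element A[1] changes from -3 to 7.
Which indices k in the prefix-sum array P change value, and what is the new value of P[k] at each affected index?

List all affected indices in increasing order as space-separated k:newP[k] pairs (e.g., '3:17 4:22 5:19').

P[k] = A[0] + ... + A[k]
P[k] includes A[1] iff k >= 1
Affected indices: 1, 2, ..., 9; delta = 10
  P[1]: 4 + 10 = 14
  P[2]: 8 + 10 = 18
  P[3]: 12 + 10 = 22
  P[4]: 13 + 10 = 23
  P[5]: 27 + 10 = 37
  P[6]: 27 + 10 = 37
  P[7]: 18 + 10 = 28
  P[8]: 20 + 10 = 30
  P[9]: 34 + 10 = 44

Answer: 1:14 2:18 3:22 4:23 5:37 6:37 7:28 8:30 9:44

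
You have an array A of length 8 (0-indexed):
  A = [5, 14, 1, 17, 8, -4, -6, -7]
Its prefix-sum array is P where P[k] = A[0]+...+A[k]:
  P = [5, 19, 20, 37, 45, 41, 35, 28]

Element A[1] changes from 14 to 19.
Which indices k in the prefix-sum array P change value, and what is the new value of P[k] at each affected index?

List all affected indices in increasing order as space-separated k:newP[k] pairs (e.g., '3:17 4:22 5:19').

Answer: 1:24 2:25 3:42 4:50 5:46 6:40 7:33

Derivation:
P[k] = A[0] + ... + A[k]
P[k] includes A[1] iff k >= 1
Affected indices: 1, 2, ..., 7; delta = 5
  P[1]: 19 + 5 = 24
  P[2]: 20 + 5 = 25
  P[3]: 37 + 5 = 42
  P[4]: 45 + 5 = 50
  P[5]: 41 + 5 = 46
  P[6]: 35 + 5 = 40
  P[7]: 28 + 5 = 33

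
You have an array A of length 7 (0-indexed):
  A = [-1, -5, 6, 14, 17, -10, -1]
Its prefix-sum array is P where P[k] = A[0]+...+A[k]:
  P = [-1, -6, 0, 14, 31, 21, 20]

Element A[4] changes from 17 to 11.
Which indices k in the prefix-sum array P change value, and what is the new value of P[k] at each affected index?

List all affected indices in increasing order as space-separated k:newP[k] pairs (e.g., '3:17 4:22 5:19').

Answer: 4:25 5:15 6:14

Derivation:
P[k] = A[0] + ... + A[k]
P[k] includes A[4] iff k >= 4
Affected indices: 4, 5, ..., 6; delta = -6
  P[4]: 31 + -6 = 25
  P[5]: 21 + -6 = 15
  P[6]: 20 + -6 = 14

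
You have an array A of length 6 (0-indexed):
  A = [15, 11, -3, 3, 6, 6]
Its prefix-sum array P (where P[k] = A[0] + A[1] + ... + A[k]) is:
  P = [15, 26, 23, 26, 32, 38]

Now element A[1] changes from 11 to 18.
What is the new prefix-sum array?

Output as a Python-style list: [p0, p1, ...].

Answer: [15, 33, 30, 33, 39, 45]

Derivation:
Change: A[1] 11 -> 18, delta = 7
P[k] for k < 1: unchanged (A[1] not included)
P[k] for k >= 1: shift by delta = 7
  P[0] = 15 + 0 = 15
  P[1] = 26 + 7 = 33
  P[2] = 23 + 7 = 30
  P[3] = 26 + 7 = 33
  P[4] = 32 + 7 = 39
  P[5] = 38 + 7 = 45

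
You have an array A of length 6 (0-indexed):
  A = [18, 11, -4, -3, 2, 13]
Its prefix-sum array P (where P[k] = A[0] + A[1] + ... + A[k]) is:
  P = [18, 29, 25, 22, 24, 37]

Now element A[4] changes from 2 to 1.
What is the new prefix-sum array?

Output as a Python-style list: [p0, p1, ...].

Answer: [18, 29, 25, 22, 23, 36]

Derivation:
Change: A[4] 2 -> 1, delta = -1
P[k] for k < 4: unchanged (A[4] not included)
P[k] for k >= 4: shift by delta = -1
  P[0] = 18 + 0 = 18
  P[1] = 29 + 0 = 29
  P[2] = 25 + 0 = 25
  P[3] = 22 + 0 = 22
  P[4] = 24 + -1 = 23
  P[5] = 37 + -1 = 36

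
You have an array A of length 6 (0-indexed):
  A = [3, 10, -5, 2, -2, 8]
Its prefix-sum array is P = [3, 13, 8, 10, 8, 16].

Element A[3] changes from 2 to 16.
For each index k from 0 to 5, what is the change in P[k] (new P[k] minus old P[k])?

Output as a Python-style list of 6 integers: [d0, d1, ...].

Answer: [0, 0, 0, 14, 14, 14]

Derivation:
Element change: A[3] 2 -> 16, delta = 14
For k < 3: P[k] unchanged, delta_P[k] = 0
For k >= 3: P[k] shifts by exactly 14
Delta array: [0, 0, 0, 14, 14, 14]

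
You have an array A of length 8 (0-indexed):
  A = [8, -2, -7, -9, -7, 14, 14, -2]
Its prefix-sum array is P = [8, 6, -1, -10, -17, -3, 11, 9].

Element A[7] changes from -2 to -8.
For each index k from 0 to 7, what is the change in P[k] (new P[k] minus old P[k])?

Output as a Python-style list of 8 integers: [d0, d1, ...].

Element change: A[7] -2 -> -8, delta = -6
For k < 7: P[k] unchanged, delta_P[k] = 0
For k >= 7: P[k] shifts by exactly -6
Delta array: [0, 0, 0, 0, 0, 0, 0, -6]

Answer: [0, 0, 0, 0, 0, 0, 0, -6]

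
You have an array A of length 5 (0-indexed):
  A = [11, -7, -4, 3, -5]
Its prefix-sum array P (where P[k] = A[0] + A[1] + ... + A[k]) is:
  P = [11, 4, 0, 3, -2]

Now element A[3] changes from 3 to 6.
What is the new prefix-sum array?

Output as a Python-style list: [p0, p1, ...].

Answer: [11, 4, 0, 6, 1]

Derivation:
Change: A[3] 3 -> 6, delta = 3
P[k] for k < 3: unchanged (A[3] not included)
P[k] for k >= 3: shift by delta = 3
  P[0] = 11 + 0 = 11
  P[1] = 4 + 0 = 4
  P[2] = 0 + 0 = 0
  P[3] = 3 + 3 = 6
  P[4] = -2 + 3 = 1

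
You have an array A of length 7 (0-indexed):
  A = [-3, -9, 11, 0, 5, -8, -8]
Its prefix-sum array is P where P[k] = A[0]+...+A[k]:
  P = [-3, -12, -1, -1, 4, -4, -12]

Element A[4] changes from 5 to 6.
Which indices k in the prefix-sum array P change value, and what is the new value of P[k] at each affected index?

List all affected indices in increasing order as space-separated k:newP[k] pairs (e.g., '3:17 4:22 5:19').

Answer: 4:5 5:-3 6:-11

Derivation:
P[k] = A[0] + ... + A[k]
P[k] includes A[4] iff k >= 4
Affected indices: 4, 5, ..., 6; delta = 1
  P[4]: 4 + 1 = 5
  P[5]: -4 + 1 = -3
  P[6]: -12 + 1 = -11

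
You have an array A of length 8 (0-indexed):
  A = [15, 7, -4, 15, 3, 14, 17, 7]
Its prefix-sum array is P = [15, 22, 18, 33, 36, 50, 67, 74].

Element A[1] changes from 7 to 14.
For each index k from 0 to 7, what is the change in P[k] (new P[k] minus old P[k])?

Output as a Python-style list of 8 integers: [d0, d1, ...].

Answer: [0, 7, 7, 7, 7, 7, 7, 7]

Derivation:
Element change: A[1] 7 -> 14, delta = 7
For k < 1: P[k] unchanged, delta_P[k] = 0
For k >= 1: P[k] shifts by exactly 7
Delta array: [0, 7, 7, 7, 7, 7, 7, 7]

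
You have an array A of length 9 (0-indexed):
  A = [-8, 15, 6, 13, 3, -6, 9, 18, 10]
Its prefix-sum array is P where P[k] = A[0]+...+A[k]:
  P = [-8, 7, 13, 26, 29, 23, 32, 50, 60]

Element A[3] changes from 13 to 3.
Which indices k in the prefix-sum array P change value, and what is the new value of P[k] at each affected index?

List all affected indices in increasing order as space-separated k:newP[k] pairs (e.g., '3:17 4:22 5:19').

P[k] = A[0] + ... + A[k]
P[k] includes A[3] iff k >= 3
Affected indices: 3, 4, ..., 8; delta = -10
  P[3]: 26 + -10 = 16
  P[4]: 29 + -10 = 19
  P[5]: 23 + -10 = 13
  P[6]: 32 + -10 = 22
  P[7]: 50 + -10 = 40
  P[8]: 60 + -10 = 50

Answer: 3:16 4:19 5:13 6:22 7:40 8:50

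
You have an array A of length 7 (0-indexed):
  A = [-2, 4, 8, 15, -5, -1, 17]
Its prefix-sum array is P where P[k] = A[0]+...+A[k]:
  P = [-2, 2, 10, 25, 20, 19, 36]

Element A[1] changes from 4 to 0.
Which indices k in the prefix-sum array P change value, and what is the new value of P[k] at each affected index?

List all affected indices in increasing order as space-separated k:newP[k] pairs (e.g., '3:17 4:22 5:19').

Answer: 1:-2 2:6 3:21 4:16 5:15 6:32

Derivation:
P[k] = A[0] + ... + A[k]
P[k] includes A[1] iff k >= 1
Affected indices: 1, 2, ..., 6; delta = -4
  P[1]: 2 + -4 = -2
  P[2]: 10 + -4 = 6
  P[3]: 25 + -4 = 21
  P[4]: 20 + -4 = 16
  P[5]: 19 + -4 = 15
  P[6]: 36 + -4 = 32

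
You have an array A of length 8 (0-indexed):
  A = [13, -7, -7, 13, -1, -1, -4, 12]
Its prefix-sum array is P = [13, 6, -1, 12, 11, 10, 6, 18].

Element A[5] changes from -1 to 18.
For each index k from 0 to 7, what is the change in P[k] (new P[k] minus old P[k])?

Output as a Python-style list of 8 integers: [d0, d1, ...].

Element change: A[5] -1 -> 18, delta = 19
For k < 5: P[k] unchanged, delta_P[k] = 0
For k >= 5: P[k] shifts by exactly 19
Delta array: [0, 0, 0, 0, 0, 19, 19, 19]

Answer: [0, 0, 0, 0, 0, 19, 19, 19]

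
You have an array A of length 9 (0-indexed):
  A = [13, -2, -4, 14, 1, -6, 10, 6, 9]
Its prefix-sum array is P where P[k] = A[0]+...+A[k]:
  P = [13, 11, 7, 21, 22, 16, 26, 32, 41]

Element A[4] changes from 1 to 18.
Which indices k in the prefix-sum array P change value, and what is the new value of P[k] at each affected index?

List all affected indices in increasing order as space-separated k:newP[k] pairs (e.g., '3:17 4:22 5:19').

P[k] = A[0] + ... + A[k]
P[k] includes A[4] iff k >= 4
Affected indices: 4, 5, ..., 8; delta = 17
  P[4]: 22 + 17 = 39
  P[5]: 16 + 17 = 33
  P[6]: 26 + 17 = 43
  P[7]: 32 + 17 = 49
  P[8]: 41 + 17 = 58

Answer: 4:39 5:33 6:43 7:49 8:58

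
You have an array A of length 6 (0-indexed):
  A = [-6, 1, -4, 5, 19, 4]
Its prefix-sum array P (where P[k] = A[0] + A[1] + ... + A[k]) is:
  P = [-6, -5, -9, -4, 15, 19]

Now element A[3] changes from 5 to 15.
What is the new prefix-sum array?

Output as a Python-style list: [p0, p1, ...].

Change: A[3] 5 -> 15, delta = 10
P[k] for k < 3: unchanged (A[3] not included)
P[k] for k >= 3: shift by delta = 10
  P[0] = -6 + 0 = -6
  P[1] = -5 + 0 = -5
  P[2] = -9 + 0 = -9
  P[3] = -4 + 10 = 6
  P[4] = 15 + 10 = 25
  P[5] = 19 + 10 = 29

Answer: [-6, -5, -9, 6, 25, 29]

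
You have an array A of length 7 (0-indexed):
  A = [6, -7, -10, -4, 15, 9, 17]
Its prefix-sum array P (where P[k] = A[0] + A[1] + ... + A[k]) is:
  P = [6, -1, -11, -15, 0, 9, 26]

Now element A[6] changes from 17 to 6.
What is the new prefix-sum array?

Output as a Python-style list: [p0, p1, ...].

Change: A[6] 17 -> 6, delta = -11
P[k] for k < 6: unchanged (A[6] not included)
P[k] for k >= 6: shift by delta = -11
  P[0] = 6 + 0 = 6
  P[1] = -1 + 0 = -1
  P[2] = -11 + 0 = -11
  P[3] = -15 + 0 = -15
  P[4] = 0 + 0 = 0
  P[5] = 9 + 0 = 9
  P[6] = 26 + -11 = 15

Answer: [6, -1, -11, -15, 0, 9, 15]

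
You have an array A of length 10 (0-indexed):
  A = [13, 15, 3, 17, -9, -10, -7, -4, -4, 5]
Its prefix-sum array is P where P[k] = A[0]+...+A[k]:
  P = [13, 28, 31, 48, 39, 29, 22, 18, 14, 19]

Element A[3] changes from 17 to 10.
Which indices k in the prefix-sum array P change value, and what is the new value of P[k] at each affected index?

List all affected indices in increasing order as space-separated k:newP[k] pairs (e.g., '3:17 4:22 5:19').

P[k] = A[0] + ... + A[k]
P[k] includes A[3] iff k >= 3
Affected indices: 3, 4, ..., 9; delta = -7
  P[3]: 48 + -7 = 41
  P[4]: 39 + -7 = 32
  P[5]: 29 + -7 = 22
  P[6]: 22 + -7 = 15
  P[7]: 18 + -7 = 11
  P[8]: 14 + -7 = 7
  P[9]: 19 + -7 = 12

Answer: 3:41 4:32 5:22 6:15 7:11 8:7 9:12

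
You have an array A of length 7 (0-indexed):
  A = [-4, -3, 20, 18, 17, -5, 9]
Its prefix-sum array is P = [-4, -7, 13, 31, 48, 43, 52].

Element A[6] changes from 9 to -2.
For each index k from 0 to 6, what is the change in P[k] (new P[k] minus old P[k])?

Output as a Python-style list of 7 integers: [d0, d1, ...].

Element change: A[6] 9 -> -2, delta = -11
For k < 6: P[k] unchanged, delta_P[k] = 0
For k >= 6: P[k] shifts by exactly -11
Delta array: [0, 0, 0, 0, 0, 0, -11]

Answer: [0, 0, 0, 0, 0, 0, -11]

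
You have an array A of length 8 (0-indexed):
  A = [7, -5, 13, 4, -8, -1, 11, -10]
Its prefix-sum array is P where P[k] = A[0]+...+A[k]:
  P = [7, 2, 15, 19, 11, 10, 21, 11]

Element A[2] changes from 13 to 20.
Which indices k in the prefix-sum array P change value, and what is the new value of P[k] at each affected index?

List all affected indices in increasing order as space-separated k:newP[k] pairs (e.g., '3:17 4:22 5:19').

Answer: 2:22 3:26 4:18 5:17 6:28 7:18

Derivation:
P[k] = A[0] + ... + A[k]
P[k] includes A[2] iff k >= 2
Affected indices: 2, 3, ..., 7; delta = 7
  P[2]: 15 + 7 = 22
  P[3]: 19 + 7 = 26
  P[4]: 11 + 7 = 18
  P[5]: 10 + 7 = 17
  P[6]: 21 + 7 = 28
  P[7]: 11 + 7 = 18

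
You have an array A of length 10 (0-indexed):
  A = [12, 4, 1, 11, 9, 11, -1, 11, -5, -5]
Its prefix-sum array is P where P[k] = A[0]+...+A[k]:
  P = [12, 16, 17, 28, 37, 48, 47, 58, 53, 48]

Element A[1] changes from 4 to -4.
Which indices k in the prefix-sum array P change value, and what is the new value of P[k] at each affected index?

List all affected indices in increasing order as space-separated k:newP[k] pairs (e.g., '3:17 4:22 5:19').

P[k] = A[0] + ... + A[k]
P[k] includes A[1] iff k >= 1
Affected indices: 1, 2, ..., 9; delta = -8
  P[1]: 16 + -8 = 8
  P[2]: 17 + -8 = 9
  P[3]: 28 + -8 = 20
  P[4]: 37 + -8 = 29
  P[5]: 48 + -8 = 40
  P[6]: 47 + -8 = 39
  P[7]: 58 + -8 = 50
  P[8]: 53 + -8 = 45
  P[9]: 48 + -8 = 40

Answer: 1:8 2:9 3:20 4:29 5:40 6:39 7:50 8:45 9:40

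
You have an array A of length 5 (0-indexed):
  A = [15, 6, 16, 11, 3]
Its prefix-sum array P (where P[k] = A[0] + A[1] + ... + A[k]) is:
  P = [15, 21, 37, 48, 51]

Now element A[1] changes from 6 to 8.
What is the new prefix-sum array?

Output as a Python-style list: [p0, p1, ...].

Change: A[1] 6 -> 8, delta = 2
P[k] for k < 1: unchanged (A[1] not included)
P[k] for k >= 1: shift by delta = 2
  P[0] = 15 + 0 = 15
  P[1] = 21 + 2 = 23
  P[2] = 37 + 2 = 39
  P[3] = 48 + 2 = 50
  P[4] = 51 + 2 = 53

Answer: [15, 23, 39, 50, 53]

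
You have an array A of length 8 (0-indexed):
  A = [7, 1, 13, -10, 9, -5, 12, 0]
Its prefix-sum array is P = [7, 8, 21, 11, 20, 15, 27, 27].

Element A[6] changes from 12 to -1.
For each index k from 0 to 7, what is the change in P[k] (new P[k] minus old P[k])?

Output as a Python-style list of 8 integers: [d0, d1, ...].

Answer: [0, 0, 0, 0, 0, 0, -13, -13]

Derivation:
Element change: A[6] 12 -> -1, delta = -13
For k < 6: P[k] unchanged, delta_P[k] = 0
For k >= 6: P[k] shifts by exactly -13
Delta array: [0, 0, 0, 0, 0, 0, -13, -13]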